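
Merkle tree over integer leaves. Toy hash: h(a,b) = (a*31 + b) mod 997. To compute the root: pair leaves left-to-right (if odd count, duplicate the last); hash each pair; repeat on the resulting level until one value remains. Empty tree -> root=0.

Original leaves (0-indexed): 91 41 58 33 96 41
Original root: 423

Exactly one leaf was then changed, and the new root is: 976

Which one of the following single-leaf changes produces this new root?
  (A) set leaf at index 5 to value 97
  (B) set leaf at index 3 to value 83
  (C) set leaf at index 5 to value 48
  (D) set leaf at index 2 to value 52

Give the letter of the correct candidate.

Original leaves: [91, 41, 58, 33, 96, 41]
Target new root: 976
Try each candidate change and compute the resulting root:
Candidate A: set leaf[5] = 97 -> leaves = [91, 41, 58, 33, 96, 97]
  L0: [91, 41, 58, 33, 96, 97]
  L1: h(91,41)=(91*31+41)%997=868 h(58,33)=(58*31+33)%997=834 h(96,97)=(96*31+97)%997=82 -> [868, 834, 82]
  L2: h(868,834)=(868*31+834)%997=823 h(82,82)=(82*31+82)%997=630 -> [823, 630]
  L3: h(823,630)=(823*31+630)%997=221 -> [221]
  root = 221 != target 976
Candidate B: set leaf[3] = 83 -> leaves = [91, 41, 58, 83, 96, 41]
  L0: [91, 41, 58, 83, 96, 41]
  L1: h(91,41)=(91*31+41)%997=868 h(58,83)=(58*31+83)%997=884 h(96,41)=(96*31+41)%997=26 -> [868, 884, 26]
  L2: h(868,884)=(868*31+884)%997=873 h(26,26)=(26*31+26)%997=832 -> [873, 832]
  L3: h(873,832)=(873*31+832)%997=976 -> [976]
  root = 976 == target 976  ** MATCH **
Candidate C: set leaf[5] = 48 -> leaves = [91, 41, 58, 33, 96, 48]
  L0: [91, 41, 58, 33, 96, 48]
  L1: h(91,41)=(91*31+41)%997=868 h(58,33)=(58*31+33)%997=834 h(96,48)=(96*31+48)%997=33 -> [868, 834, 33]
  L2: h(868,834)=(868*31+834)%997=823 h(33,33)=(33*31+33)%997=59 -> [823, 59]
  L3: h(823,59)=(823*31+59)%997=647 -> [647]
  root = 647 != target 976
Candidate D: set leaf[2] = 52 -> leaves = [91, 41, 52, 33, 96, 41]
  L0: [91, 41, 52, 33, 96, 41]
  L1: h(91,41)=(91*31+41)%997=868 h(52,33)=(52*31+33)%997=648 h(96,41)=(96*31+41)%997=26 -> [868, 648, 26]
  L2: h(868,648)=(868*31+648)%997=637 h(26,26)=(26*31+26)%997=832 -> [637, 832]
  L3: h(637,832)=(637*31+832)%997=639 -> [639]
  root = 639 != target 976
Candidate B produces the target root.

Answer: B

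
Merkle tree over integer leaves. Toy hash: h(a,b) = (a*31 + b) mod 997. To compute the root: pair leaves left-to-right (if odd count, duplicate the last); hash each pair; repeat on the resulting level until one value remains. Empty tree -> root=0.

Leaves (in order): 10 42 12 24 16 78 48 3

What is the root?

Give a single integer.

Answer: 943

Derivation:
L0: [10, 42, 12, 24, 16, 78, 48, 3]
L1: h(10,42)=(10*31+42)%997=352 h(12,24)=(12*31+24)%997=396 h(16,78)=(16*31+78)%997=574 h(48,3)=(48*31+3)%997=494 -> [352, 396, 574, 494]
L2: h(352,396)=(352*31+396)%997=341 h(574,494)=(574*31+494)%997=342 -> [341, 342]
L3: h(341,342)=(341*31+342)%997=943 -> [943]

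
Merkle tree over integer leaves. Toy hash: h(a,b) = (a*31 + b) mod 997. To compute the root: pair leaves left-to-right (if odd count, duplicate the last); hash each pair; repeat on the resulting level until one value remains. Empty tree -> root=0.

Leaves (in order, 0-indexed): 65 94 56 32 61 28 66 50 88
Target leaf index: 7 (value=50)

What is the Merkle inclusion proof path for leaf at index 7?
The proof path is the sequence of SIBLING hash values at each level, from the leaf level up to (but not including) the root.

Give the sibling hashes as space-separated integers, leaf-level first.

L0 (leaves): [65, 94, 56, 32, 61, 28, 66, 50, 88], target index=7
L1: h(65,94)=(65*31+94)%997=115 [pair 0] h(56,32)=(56*31+32)%997=771 [pair 1] h(61,28)=(61*31+28)%997=922 [pair 2] h(66,50)=(66*31+50)%997=102 [pair 3] h(88,88)=(88*31+88)%997=822 [pair 4] -> [115, 771, 922, 102, 822]
  Sibling for proof at L0: 66
L2: h(115,771)=(115*31+771)%997=348 [pair 0] h(922,102)=(922*31+102)%997=768 [pair 1] h(822,822)=(822*31+822)%997=382 [pair 2] -> [348, 768, 382]
  Sibling for proof at L1: 922
L3: h(348,768)=(348*31+768)%997=589 [pair 0] h(382,382)=(382*31+382)%997=260 [pair 1] -> [589, 260]
  Sibling for proof at L2: 348
L4: h(589,260)=(589*31+260)%997=573 [pair 0] -> [573]
  Sibling for proof at L3: 260
Root: 573
Proof path (sibling hashes from leaf to root): [66, 922, 348, 260]

Answer: 66 922 348 260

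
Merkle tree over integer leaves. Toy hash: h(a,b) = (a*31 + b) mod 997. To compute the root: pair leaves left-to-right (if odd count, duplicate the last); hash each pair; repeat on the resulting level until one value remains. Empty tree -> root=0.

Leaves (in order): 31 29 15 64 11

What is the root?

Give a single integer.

Answer: 996

Derivation:
L0: [31, 29, 15, 64, 11]
L1: h(31,29)=(31*31+29)%997=990 h(15,64)=(15*31+64)%997=529 h(11,11)=(11*31+11)%997=352 -> [990, 529, 352]
L2: h(990,529)=(990*31+529)%997=312 h(352,352)=(352*31+352)%997=297 -> [312, 297]
L3: h(312,297)=(312*31+297)%997=996 -> [996]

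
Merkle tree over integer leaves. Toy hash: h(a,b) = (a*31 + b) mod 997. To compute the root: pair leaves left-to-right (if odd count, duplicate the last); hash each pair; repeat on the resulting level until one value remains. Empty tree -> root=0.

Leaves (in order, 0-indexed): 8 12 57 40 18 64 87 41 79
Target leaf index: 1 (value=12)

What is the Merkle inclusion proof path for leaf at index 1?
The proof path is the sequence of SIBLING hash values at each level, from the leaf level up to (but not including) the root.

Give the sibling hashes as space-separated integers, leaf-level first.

L0 (leaves): [8, 12, 57, 40, 18, 64, 87, 41, 79], target index=1
L1: h(8,12)=(8*31+12)%997=260 [pair 0] h(57,40)=(57*31+40)%997=810 [pair 1] h(18,64)=(18*31+64)%997=622 [pair 2] h(87,41)=(87*31+41)%997=744 [pair 3] h(79,79)=(79*31+79)%997=534 [pair 4] -> [260, 810, 622, 744, 534]
  Sibling for proof at L0: 8
L2: h(260,810)=(260*31+810)%997=894 [pair 0] h(622,744)=(622*31+744)%997=86 [pair 1] h(534,534)=(534*31+534)%997=139 [pair 2] -> [894, 86, 139]
  Sibling for proof at L1: 810
L3: h(894,86)=(894*31+86)%997=881 [pair 0] h(139,139)=(139*31+139)%997=460 [pair 1] -> [881, 460]
  Sibling for proof at L2: 86
L4: h(881,460)=(881*31+460)%997=852 [pair 0] -> [852]
  Sibling for proof at L3: 460
Root: 852
Proof path (sibling hashes from leaf to root): [8, 810, 86, 460]

Answer: 8 810 86 460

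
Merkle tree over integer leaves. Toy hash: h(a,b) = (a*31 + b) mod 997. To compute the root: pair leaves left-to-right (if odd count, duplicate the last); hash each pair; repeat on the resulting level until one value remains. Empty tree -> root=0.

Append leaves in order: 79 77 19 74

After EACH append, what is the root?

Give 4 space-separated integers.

After append 79 (leaves=[79]):
  L0: [79]
  root=79
After append 77 (leaves=[79, 77]):
  L0: [79, 77]
  L1: h(79,77)=(79*31+77)%997=532 -> [532]
  root=532
After append 19 (leaves=[79, 77, 19]):
  L0: [79, 77, 19]
  L1: h(79,77)=(79*31+77)%997=532 h(19,19)=(19*31+19)%997=608 -> [532, 608]
  L2: h(532,608)=(532*31+608)%997=151 -> [151]
  root=151
After append 74 (leaves=[79, 77, 19, 74]):
  L0: [79, 77, 19, 74]
  L1: h(79,77)=(79*31+77)%997=532 h(19,74)=(19*31+74)%997=663 -> [532, 663]
  L2: h(532,663)=(532*31+663)%997=206 -> [206]
  root=206

Answer: 79 532 151 206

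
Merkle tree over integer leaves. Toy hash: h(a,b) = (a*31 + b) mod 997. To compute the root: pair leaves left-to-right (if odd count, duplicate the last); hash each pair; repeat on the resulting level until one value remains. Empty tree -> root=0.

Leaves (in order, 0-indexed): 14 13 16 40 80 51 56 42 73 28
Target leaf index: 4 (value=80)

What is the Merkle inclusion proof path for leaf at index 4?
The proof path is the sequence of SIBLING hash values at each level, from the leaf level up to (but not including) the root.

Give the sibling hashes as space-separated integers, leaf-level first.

Answer: 51 781 435 43

Derivation:
L0 (leaves): [14, 13, 16, 40, 80, 51, 56, 42, 73, 28], target index=4
L1: h(14,13)=(14*31+13)%997=447 [pair 0] h(16,40)=(16*31+40)%997=536 [pair 1] h(80,51)=(80*31+51)%997=537 [pair 2] h(56,42)=(56*31+42)%997=781 [pair 3] h(73,28)=(73*31+28)%997=297 [pair 4] -> [447, 536, 537, 781, 297]
  Sibling for proof at L0: 51
L2: h(447,536)=(447*31+536)%997=435 [pair 0] h(537,781)=(537*31+781)%997=479 [pair 1] h(297,297)=(297*31+297)%997=531 [pair 2] -> [435, 479, 531]
  Sibling for proof at L1: 781
L3: h(435,479)=(435*31+479)%997=6 [pair 0] h(531,531)=(531*31+531)%997=43 [pair 1] -> [6, 43]
  Sibling for proof at L2: 435
L4: h(6,43)=(6*31+43)%997=229 [pair 0] -> [229]
  Sibling for proof at L3: 43
Root: 229
Proof path (sibling hashes from leaf to root): [51, 781, 435, 43]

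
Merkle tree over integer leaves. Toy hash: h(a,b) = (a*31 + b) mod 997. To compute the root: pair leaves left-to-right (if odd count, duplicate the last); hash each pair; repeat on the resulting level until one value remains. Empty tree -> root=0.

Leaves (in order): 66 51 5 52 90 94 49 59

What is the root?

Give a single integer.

L0: [66, 51, 5, 52, 90, 94, 49, 59]
L1: h(66,51)=(66*31+51)%997=103 h(5,52)=(5*31+52)%997=207 h(90,94)=(90*31+94)%997=890 h(49,59)=(49*31+59)%997=581 -> [103, 207, 890, 581]
L2: h(103,207)=(103*31+207)%997=409 h(890,581)=(890*31+581)%997=255 -> [409, 255]
L3: h(409,255)=(409*31+255)%997=970 -> [970]

Answer: 970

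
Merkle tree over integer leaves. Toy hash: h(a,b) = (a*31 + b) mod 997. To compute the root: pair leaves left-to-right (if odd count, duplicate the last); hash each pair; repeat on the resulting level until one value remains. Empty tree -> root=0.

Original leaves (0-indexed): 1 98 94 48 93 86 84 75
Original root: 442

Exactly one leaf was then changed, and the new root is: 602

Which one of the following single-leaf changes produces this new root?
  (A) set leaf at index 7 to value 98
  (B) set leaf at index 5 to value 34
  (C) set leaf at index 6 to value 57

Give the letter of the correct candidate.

Original leaves: [1, 98, 94, 48, 93, 86, 84, 75]
Target new root: 602
Try each candidate change and compute the resulting root:
Candidate A: set leaf[7] = 98 -> leaves = [1, 98, 94, 48, 93, 86, 84, 98]
  L0: [1, 98, 94, 48, 93, 86, 84, 98]
  L1: h(1,98)=(1*31+98)%997=129 h(94,48)=(94*31+48)%997=968 h(93,86)=(93*31+86)%997=975 h(84,98)=(84*31+98)%997=708 -> [129, 968, 975, 708]
  L2: h(129,968)=(129*31+968)%997=979 h(975,708)=(975*31+708)%997=26 -> [979, 26]
  L3: h(979,26)=(979*31+26)%997=465 -> [465]
  root = 465 != target 602
Candidate B: set leaf[5] = 34 -> leaves = [1, 98, 94, 48, 93, 34, 84, 75]
  L0: [1, 98, 94, 48, 93, 34, 84, 75]
  L1: h(1,98)=(1*31+98)%997=129 h(94,48)=(94*31+48)%997=968 h(93,34)=(93*31+34)%997=923 h(84,75)=(84*31+75)%997=685 -> [129, 968, 923, 685]
  L2: h(129,968)=(129*31+968)%997=979 h(923,685)=(923*31+685)%997=385 -> [979, 385]
  L3: h(979,385)=(979*31+385)%997=824 -> [824]
  root = 824 != target 602
Candidate C: set leaf[6] = 57 -> leaves = [1, 98, 94, 48, 93, 86, 57, 75]
  L0: [1, 98, 94, 48, 93, 86, 57, 75]
  L1: h(1,98)=(1*31+98)%997=129 h(94,48)=(94*31+48)%997=968 h(93,86)=(93*31+86)%997=975 h(57,75)=(57*31+75)%997=845 -> [129, 968, 975, 845]
  L2: h(129,968)=(129*31+968)%997=979 h(975,845)=(975*31+845)%997=163 -> [979, 163]
  L3: h(979,163)=(979*31+163)%997=602 -> [602]
  root = 602 == target 602  ** MATCH **
Candidate C produces the target root.

Answer: C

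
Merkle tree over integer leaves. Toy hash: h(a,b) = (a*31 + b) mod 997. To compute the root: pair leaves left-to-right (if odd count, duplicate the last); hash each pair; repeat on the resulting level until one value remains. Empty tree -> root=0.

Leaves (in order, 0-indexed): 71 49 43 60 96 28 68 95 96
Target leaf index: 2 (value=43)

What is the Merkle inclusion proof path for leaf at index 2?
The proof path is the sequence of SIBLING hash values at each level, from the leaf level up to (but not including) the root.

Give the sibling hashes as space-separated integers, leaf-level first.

L0 (leaves): [71, 49, 43, 60, 96, 28, 68, 95, 96], target index=2
L1: h(71,49)=(71*31+49)%997=256 [pair 0] h(43,60)=(43*31+60)%997=396 [pair 1] h(96,28)=(96*31+28)%997=13 [pair 2] h(68,95)=(68*31+95)%997=209 [pair 3] h(96,96)=(96*31+96)%997=81 [pair 4] -> [256, 396, 13, 209, 81]
  Sibling for proof at L0: 60
L2: h(256,396)=(256*31+396)%997=356 [pair 0] h(13,209)=(13*31+209)%997=612 [pair 1] h(81,81)=(81*31+81)%997=598 [pair 2] -> [356, 612, 598]
  Sibling for proof at L1: 256
L3: h(356,612)=(356*31+612)%997=681 [pair 0] h(598,598)=(598*31+598)%997=193 [pair 1] -> [681, 193]
  Sibling for proof at L2: 612
L4: h(681,193)=(681*31+193)%997=367 [pair 0] -> [367]
  Sibling for proof at L3: 193
Root: 367
Proof path (sibling hashes from leaf to root): [60, 256, 612, 193]

Answer: 60 256 612 193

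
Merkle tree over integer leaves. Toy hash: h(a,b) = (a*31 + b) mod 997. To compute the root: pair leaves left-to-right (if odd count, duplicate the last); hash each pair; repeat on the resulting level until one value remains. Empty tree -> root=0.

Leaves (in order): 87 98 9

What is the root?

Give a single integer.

Answer: 194

Derivation:
L0: [87, 98, 9]
L1: h(87,98)=(87*31+98)%997=801 h(9,9)=(9*31+9)%997=288 -> [801, 288]
L2: h(801,288)=(801*31+288)%997=194 -> [194]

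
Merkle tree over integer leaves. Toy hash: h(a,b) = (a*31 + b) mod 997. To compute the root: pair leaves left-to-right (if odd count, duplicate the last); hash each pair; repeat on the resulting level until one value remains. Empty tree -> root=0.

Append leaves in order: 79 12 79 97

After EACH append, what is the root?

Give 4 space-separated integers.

After append 79 (leaves=[79]):
  L0: [79]
  root=79
After append 12 (leaves=[79, 12]):
  L0: [79, 12]
  L1: h(79,12)=(79*31+12)%997=467 -> [467]
  root=467
After append 79 (leaves=[79, 12, 79]):
  L0: [79, 12, 79]
  L1: h(79,12)=(79*31+12)%997=467 h(79,79)=(79*31+79)%997=534 -> [467, 534]
  L2: h(467,534)=(467*31+534)%997=56 -> [56]
  root=56
After append 97 (leaves=[79, 12, 79, 97]):
  L0: [79, 12, 79, 97]
  L1: h(79,12)=(79*31+12)%997=467 h(79,97)=(79*31+97)%997=552 -> [467, 552]
  L2: h(467,552)=(467*31+552)%997=74 -> [74]
  root=74

Answer: 79 467 56 74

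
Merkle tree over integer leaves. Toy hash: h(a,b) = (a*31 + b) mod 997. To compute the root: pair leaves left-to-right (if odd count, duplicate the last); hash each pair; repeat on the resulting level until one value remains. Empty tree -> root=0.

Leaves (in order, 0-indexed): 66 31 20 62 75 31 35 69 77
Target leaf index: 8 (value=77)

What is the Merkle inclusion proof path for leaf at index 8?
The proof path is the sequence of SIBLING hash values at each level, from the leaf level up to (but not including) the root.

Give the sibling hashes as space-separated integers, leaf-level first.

L0 (leaves): [66, 31, 20, 62, 75, 31, 35, 69, 77], target index=8
L1: h(66,31)=(66*31+31)%997=83 [pair 0] h(20,62)=(20*31+62)%997=682 [pair 1] h(75,31)=(75*31+31)%997=362 [pair 2] h(35,69)=(35*31+69)%997=157 [pair 3] h(77,77)=(77*31+77)%997=470 [pair 4] -> [83, 682, 362, 157, 470]
  Sibling for proof at L0: 77
L2: h(83,682)=(83*31+682)%997=264 [pair 0] h(362,157)=(362*31+157)%997=412 [pair 1] h(470,470)=(470*31+470)%997=85 [pair 2] -> [264, 412, 85]
  Sibling for proof at L1: 470
L3: h(264,412)=(264*31+412)%997=620 [pair 0] h(85,85)=(85*31+85)%997=726 [pair 1] -> [620, 726]
  Sibling for proof at L2: 85
L4: h(620,726)=(620*31+726)%997=6 [pair 0] -> [6]
  Sibling for proof at L3: 620
Root: 6
Proof path (sibling hashes from leaf to root): [77, 470, 85, 620]

Answer: 77 470 85 620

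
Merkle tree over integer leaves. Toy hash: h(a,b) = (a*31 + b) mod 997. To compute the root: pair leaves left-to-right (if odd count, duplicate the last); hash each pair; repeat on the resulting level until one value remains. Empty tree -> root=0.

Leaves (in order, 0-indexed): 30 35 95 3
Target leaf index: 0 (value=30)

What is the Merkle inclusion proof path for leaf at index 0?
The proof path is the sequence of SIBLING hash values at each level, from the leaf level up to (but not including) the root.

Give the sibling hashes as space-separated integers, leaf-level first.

L0 (leaves): [30, 35, 95, 3], target index=0
L1: h(30,35)=(30*31+35)%997=965 [pair 0] h(95,3)=(95*31+3)%997=954 [pair 1] -> [965, 954]
  Sibling for proof at L0: 35
L2: h(965,954)=(965*31+954)%997=959 [pair 0] -> [959]
  Sibling for proof at L1: 954
Root: 959
Proof path (sibling hashes from leaf to root): [35, 954]

Answer: 35 954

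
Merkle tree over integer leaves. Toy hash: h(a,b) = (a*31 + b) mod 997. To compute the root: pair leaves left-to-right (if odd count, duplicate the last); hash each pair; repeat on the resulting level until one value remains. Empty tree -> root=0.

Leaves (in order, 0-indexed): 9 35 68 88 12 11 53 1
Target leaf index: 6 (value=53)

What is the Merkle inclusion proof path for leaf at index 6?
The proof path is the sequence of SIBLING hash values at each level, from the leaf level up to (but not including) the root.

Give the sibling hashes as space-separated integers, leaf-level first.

L0 (leaves): [9, 35, 68, 88, 12, 11, 53, 1], target index=6
L1: h(9,35)=(9*31+35)%997=314 [pair 0] h(68,88)=(68*31+88)%997=202 [pair 1] h(12,11)=(12*31+11)%997=383 [pair 2] h(53,1)=(53*31+1)%997=647 [pair 3] -> [314, 202, 383, 647]
  Sibling for proof at L0: 1
L2: h(314,202)=(314*31+202)%997=963 [pair 0] h(383,647)=(383*31+647)%997=556 [pair 1] -> [963, 556]
  Sibling for proof at L1: 383
L3: h(963,556)=(963*31+556)%997=499 [pair 0] -> [499]
  Sibling for proof at L2: 963
Root: 499
Proof path (sibling hashes from leaf to root): [1, 383, 963]

Answer: 1 383 963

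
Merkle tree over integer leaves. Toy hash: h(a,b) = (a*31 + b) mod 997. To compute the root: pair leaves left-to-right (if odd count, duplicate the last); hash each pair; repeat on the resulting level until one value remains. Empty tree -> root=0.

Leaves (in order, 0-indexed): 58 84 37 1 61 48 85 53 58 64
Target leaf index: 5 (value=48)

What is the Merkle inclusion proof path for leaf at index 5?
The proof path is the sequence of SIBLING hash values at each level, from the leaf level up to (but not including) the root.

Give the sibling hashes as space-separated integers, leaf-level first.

L0 (leaves): [58, 84, 37, 1, 61, 48, 85, 53, 58, 64], target index=5
L1: h(58,84)=(58*31+84)%997=885 [pair 0] h(37,1)=(37*31+1)%997=151 [pair 1] h(61,48)=(61*31+48)%997=942 [pair 2] h(85,53)=(85*31+53)%997=694 [pair 3] h(58,64)=(58*31+64)%997=865 [pair 4] -> [885, 151, 942, 694, 865]
  Sibling for proof at L0: 61
L2: h(885,151)=(885*31+151)%997=667 [pair 0] h(942,694)=(942*31+694)%997=983 [pair 1] h(865,865)=(865*31+865)%997=761 [pair 2] -> [667, 983, 761]
  Sibling for proof at L1: 694
L3: h(667,983)=(667*31+983)%997=723 [pair 0] h(761,761)=(761*31+761)%997=424 [pair 1] -> [723, 424]
  Sibling for proof at L2: 667
L4: h(723,424)=(723*31+424)%997=903 [pair 0] -> [903]
  Sibling for proof at L3: 424
Root: 903
Proof path (sibling hashes from leaf to root): [61, 694, 667, 424]

Answer: 61 694 667 424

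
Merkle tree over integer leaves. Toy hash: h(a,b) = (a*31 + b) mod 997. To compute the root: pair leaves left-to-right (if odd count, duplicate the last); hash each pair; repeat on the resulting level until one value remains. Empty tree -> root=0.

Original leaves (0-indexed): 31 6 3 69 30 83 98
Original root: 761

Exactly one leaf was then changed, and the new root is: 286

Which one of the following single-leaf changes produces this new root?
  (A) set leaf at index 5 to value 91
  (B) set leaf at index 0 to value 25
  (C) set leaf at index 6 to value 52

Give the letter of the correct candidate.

Answer: C

Derivation:
Original leaves: [31, 6, 3, 69, 30, 83, 98]
Target new root: 286
Try each candidate change and compute the resulting root:
Candidate A: set leaf[5] = 91 -> leaves = [31, 6, 3, 69, 30, 91, 98]
  L0: [31, 6, 3, 69, 30, 91, 98]
  L1: h(31,6)=(31*31+6)%997=967 h(3,69)=(3*31+69)%997=162 h(30,91)=(30*31+91)%997=24 h(98,98)=(98*31+98)%997=145 -> [967, 162, 24, 145]
  L2: h(967,162)=(967*31+162)%997=229 h(24,145)=(24*31+145)%997=889 -> [229, 889]
  L3: h(229,889)=(229*31+889)%997=12 -> [12]
  root = 12 != target 286
Candidate B: set leaf[0] = 25 -> leaves = [25, 6, 3, 69, 30, 83, 98]
  L0: [25, 6, 3, 69, 30, 83, 98]
  L1: h(25,6)=(25*31+6)%997=781 h(3,69)=(3*31+69)%997=162 h(30,83)=(30*31+83)%997=16 h(98,98)=(98*31+98)%997=145 -> [781, 162, 16, 145]
  L2: h(781,162)=(781*31+162)%997=445 h(16,145)=(16*31+145)%997=641 -> [445, 641]
  L3: h(445,641)=(445*31+641)%997=478 -> [478]
  root = 478 != target 286
Candidate C: set leaf[6] = 52 -> leaves = [31, 6, 3, 69, 30, 83, 52]
  L0: [31, 6, 3, 69, 30, 83, 52]
  L1: h(31,6)=(31*31+6)%997=967 h(3,69)=(3*31+69)%997=162 h(30,83)=(30*31+83)%997=16 h(52,52)=(52*31+52)%997=667 -> [967, 162, 16, 667]
  L2: h(967,162)=(967*31+162)%997=229 h(16,667)=(16*31+667)%997=166 -> [229, 166]
  L3: h(229,166)=(229*31+166)%997=286 -> [286]
  root = 286 == target 286  ** MATCH **
Candidate C produces the target root.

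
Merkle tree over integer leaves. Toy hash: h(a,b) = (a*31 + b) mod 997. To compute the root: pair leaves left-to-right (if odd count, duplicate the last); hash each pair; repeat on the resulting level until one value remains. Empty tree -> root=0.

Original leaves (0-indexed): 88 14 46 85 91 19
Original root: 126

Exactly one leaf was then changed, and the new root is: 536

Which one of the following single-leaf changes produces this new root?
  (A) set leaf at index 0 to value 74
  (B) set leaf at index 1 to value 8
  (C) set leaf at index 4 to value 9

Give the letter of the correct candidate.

Original leaves: [88, 14, 46, 85, 91, 19]
Target new root: 536
Try each candidate change and compute the resulting root:
Candidate A: set leaf[0] = 74 -> leaves = [74, 14, 46, 85, 91, 19]
  L0: [74, 14, 46, 85, 91, 19]
  L1: h(74,14)=(74*31+14)%997=314 h(46,85)=(46*31+85)%997=514 h(91,19)=(91*31+19)%997=846 -> [314, 514, 846]
  L2: h(314,514)=(314*31+514)%997=278 h(846,846)=(846*31+846)%997=153 -> [278, 153]
  L3: h(278,153)=(278*31+153)%997=795 -> [795]
  root = 795 != target 536
Candidate B: set leaf[1] = 8 -> leaves = [88, 8, 46, 85, 91, 19]
  L0: [88, 8, 46, 85, 91, 19]
  L1: h(88,8)=(88*31+8)%997=742 h(46,85)=(46*31+85)%997=514 h(91,19)=(91*31+19)%997=846 -> [742, 514, 846]
  L2: h(742,514)=(742*31+514)%997=585 h(846,846)=(846*31+846)%997=153 -> [585, 153]
  L3: h(585,153)=(585*31+153)%997=342 -> [342]
  root = 342 != target 536
Candidate C: set leaf[4] = 9 -> leaves = [88, 14, 46, 85, 9, 19]
  L0: [88, 14, 46, 85, 9, 19]
  L1: h(88,14)=(88*31+14)%997=748 h(46,85)=(46*31+85)%997=514 h(9,19)=(9*31+19)%997=298 -> [748, 514, 298]
  L2: h(748,514)=(748*31+514)%997=771 h(298,298)=(298*31+298)%997=563 -> [771, 563]
  L3: h(771,563)=(771*31+563)%997=536 -> [536]
  root = 536 == target 536  ** MATCH **
Candidate C produces the target root.

Answer: C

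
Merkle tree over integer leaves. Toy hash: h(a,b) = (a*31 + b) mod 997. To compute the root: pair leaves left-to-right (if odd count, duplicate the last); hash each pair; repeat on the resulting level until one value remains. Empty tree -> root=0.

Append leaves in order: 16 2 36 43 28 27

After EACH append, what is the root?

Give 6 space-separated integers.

Answer: 16 498 638 645 811 779

Derivation:
After append 16 (leaves=[16]):
  L0: [16]
  root=16
After append 2 (leaves=[16, 2]):
  L0: [16, 2]
  L1: h(16,2)=(16*31+2)%997=498 -> [498]
  root=498
After append 36 (leaves=[16, 2, 36]):
  L0: [16, 2, 36]
  L1: h(16,2)=(16*31+2)%997=498 h(36,36)=(36*31+36)%997=155 -> [498, 155]
  L2: h(498,155)=(498*31+155)%997=638 -> [638]
  root=638
After append 43 (leaves=[16, 2, 36, 43]):
  L0: [16, 2, 36, 43]
  L1: h(16,2)=(16*31+2)%997=498 h(36,43)=(36*31+43)%997=162 -> [498, 162]
  L2: h(498,162)=(498*31+162)%997=645 -> [645]
  root=645
After append 28 (leaves=[16, 2, 36, 43, 28]):
  L0: [16, 2, 36, 43, 28]
  L1: h(16,2)=(16*31+2)%997=498 h(36,43)=(36*31+43)%997=162 h(28,28)=(28*31+28)%997=896 -> [498, 162, 896]
  L2: h(498,162)=(498*31+162)%997=645 h(896,896)=(896*31+896)%997=756 -> [645, 756]
  L3: h(645,756)=(645*31+756)%997=811 -> [811]
  root=811
After append 27 (leaves=[16, 2, 36, 43, 28, 27]):
  L0: [16, 2, 36, 43, 28, 27]
  L1: h(16,2)=(16*31+2)%997=498 h(36,43)=(36*31+43)%997=162 h(28,27)=(28*31+27)%997=895 -> [498, 162, 895]
  L2: h(498,162)=(498*31+162)%997=645 h(895,895)=(895*31+895)%997=724 -> [645, 724]
  L3: h(645,724)=(645*31+724)%997=779 -> [779]
  root=779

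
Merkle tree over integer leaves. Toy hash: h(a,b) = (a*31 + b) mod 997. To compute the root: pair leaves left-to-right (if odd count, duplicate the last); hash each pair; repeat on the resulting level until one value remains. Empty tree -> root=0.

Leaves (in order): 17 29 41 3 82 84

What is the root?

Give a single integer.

Answer: 819

Derivation:
L0: [17, 29, 41, 3, 82, 84]
L1: h(17,29)=(17*31+29)%997=556 h(41,3)=(41*31+3)%997=277 h(82,84)=(82*31+84)%997=632 -> [556, 277, 632]
L2: h(556,277)=(556*31+277)%997=564 h(632,632)=(632*31+632)%997=284 -> [564, 284]
L3: h(564,284)=(564*31+284)%997=819 -> [819]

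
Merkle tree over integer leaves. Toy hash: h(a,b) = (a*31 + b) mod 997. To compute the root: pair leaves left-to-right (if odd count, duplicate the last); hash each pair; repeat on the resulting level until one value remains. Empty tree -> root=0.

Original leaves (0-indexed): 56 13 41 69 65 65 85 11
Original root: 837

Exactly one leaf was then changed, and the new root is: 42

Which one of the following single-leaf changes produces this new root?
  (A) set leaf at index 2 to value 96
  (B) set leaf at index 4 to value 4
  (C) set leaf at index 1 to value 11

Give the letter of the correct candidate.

Original leaves: [56, 13, 41, 69, 65, 65, 85, 11]
Target new root: 42
Try each candidate change and compute the resulting root:
Candidate A: set leaf[2] = 96 -> leaves = [56, 13, 96, 69, 65, 65, 85, 11]
  L0: [56, 13, 96, 69, 65, 65, 85, 11]
  L1: h(56,13)=(56*31+13)%997=752 h(96,69)=(96*31+69)%997=54 h(65,65)=(65*31+65)%997=86 h(85,11)=(85*31+11)%997=652 -> [752, 54, 86, 652]
  L2: h(752,54)=(752*31+54)%997=435 h(86,652)=(86*31+652)%997=327 -> [435, 327]
  L3: h(435,327)=(435*31+327)%997=851 -> [851]
  root = 851 != target 42
Candidate B: set leaf[4] = 4 -> leaves = [56, 13, 41, 69, 4, 65, 85, 11]
  L0: [56, 13, 41, 69, 4, 65, 85, 11]
  L1: h(56,13)=(56*31+13)%997=752 h(41,69)=(41*31+69)%997=343 h(4,65)=(4*31+65)%997=189 h(85,11)=(85*31+11)%997=652 -> [752, 343, 189, 652]
  L2: h(752,343)=(752*31+343)%997=724 h(189,652)=(189*31+652)%997=529 -> [724, 529]
  L3: h(724,529)=(724*31+529)%997=42 -> [42]
  root = 42 == target 42  ** MATCH **
Candidate C: set leaf[1] = 11 -> leaves = [56, 11, 41, 69, 65, 65, 85, 11]
  L0: [56, 11, 41, 69, 65, 65, 85, 11]
  L1: h(56,11)=(56*31+11)%997=750 h(41,69)=(41*31+69)%997=343 h(65,65)=(65*31+65)%997=86 h(85,11)=(85*31+11)%997=652 -> [750, 343, 86, 652]
  L2: h(750,343)=(750*31+343)%997=662 h(86,652)=(86*31+652)%997=327 -> [662, 327]
  L3: h(662,327)=(662*31+327)%997=909 -> [909]
  root = 909 != target 42
Candidate B produces the target root.

Answer: B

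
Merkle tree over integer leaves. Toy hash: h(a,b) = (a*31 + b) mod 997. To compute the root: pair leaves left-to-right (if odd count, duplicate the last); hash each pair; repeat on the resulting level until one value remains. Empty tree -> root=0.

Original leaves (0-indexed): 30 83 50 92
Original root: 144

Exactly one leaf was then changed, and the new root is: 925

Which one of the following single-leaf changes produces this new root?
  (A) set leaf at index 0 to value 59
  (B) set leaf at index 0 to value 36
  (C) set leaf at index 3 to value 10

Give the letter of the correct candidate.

Answer: B

Derivation:
Original leaves: [30, 83, 50, 92]
Target new root: 925
Try each candidate change and compute the resulting root:
Candidate A: set leaf[0] = 59 -> leaves = [59, 83, 50, 92]
  L0: [59, 83, 50, 92]
  L1: h(59,83)=(59*31+83)%997=915 h(50,92)=(50*31+92)%997=645 -> [915, 645]
  L2: h(915,645)=(915*31+645)%997=97 -> [97]
  root = 97 != target 925
Candidate B: set leaf[0] = 36 -> leaves = [36, 83, 50, 92]
  L0: [36, 83, 50, 92]
  L1: h(36,83)=(36*31+83)%997=202 h(50,92)=(50*31+92)%997=645 -> [202, 645]
  L2: h(202,645)=(202*31+645)%997=925 -> [925]
  root = 925 == target 925  ** MATCH **
Candidate C: set leaf[3] = 10 -> leaves = [30, 83, 50, 10]
  L0: [30, 83, 50, 10]
  L1: h(30,83)=(30*31+83)%997=16 h(50,10)=(50*31+10)%997=563 -> [16, 563]
  L2: h(16,563)=(16*31+563)%997=62 -> [62]
  root = 62 != target 925
Candidate B produces the target root.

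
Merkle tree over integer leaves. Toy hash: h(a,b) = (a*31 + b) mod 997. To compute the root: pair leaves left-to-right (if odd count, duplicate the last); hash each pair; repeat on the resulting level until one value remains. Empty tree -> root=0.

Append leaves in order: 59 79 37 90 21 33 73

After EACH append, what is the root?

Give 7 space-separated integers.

Answer: 59 911 512 565 136 520 178

Derivation:
After append 59 (leaves=[59]):
  L0: [59]
  root=59
After append 79 (leaves=[59, 79]):
  L0: [59, 79]
  L1: h(59,79)=(59*31+79)%997=911 -> [911]
  root=911
After append 37 (leaves=[59, 79, 37]):
  L0: [59, 79, 37]
  L1: h(59,79)=(59*31+79)%997=911 h(37,37)=(37*31+37)%997=187 -> [911, 187]
  L2: h(911,187)=(911*31+187)%997=512 -> [512]
  root=512
After append 90 (leaves=[59, 79, 37, 90]):
  L0: [59, 79, 37, 90]
  L1: h(59,79)=(59*31+79)%997=911 h(37,90)=(37*31+90)%997=240 -> [911, 240]
  L2: h(911,240)=(911*31+240)%997=565 -> [565]
  root=565
After append 21 (leaves=[59, 79, 37, 90, 21]):
  L0: [59, 79, 37, 90, 21]
  L1: h(59,79)=(59*31+79)%997=911 h(37,90)=(37*31+90)%997=240 h(21,21)=(21*31+21)%997=672 -> [911, 240, 672]
  L2: h(911,240)=(911*31+240)%997=565 h(672,672)=(672*31+672)%997=567 -> [565, 567]
  L3: h(565,567)=(565*31+567)%997=136 -> [136]
  root=136
After append 33 (leaves=[59, 79, 37, 90, 21, 33]):
  L0: [59, 79, 37, 90, 21, 33]
  L1: h(59,79)=(59*31+79)%997=911 h(37,90)=(37*31+90)%997=240 h(21,33)=(21*31+33)%997=684 -> [911, 240, 684]
  L2: h(911,240)=(911*31+240)%997=565 h(684,684)=(684*31+684)%997=951 -> [565, 951]
  L3: h(565,951)=(565*31+951)%997=520 -> [520]
  root=520
After append 73 (leaves=[59, 79, 37, 90, 21, 33, 73]):
  L0: [59, 79, 37, 90, 21, 33, 73]
  L1: h(59,79)=(59*31+79)%997=911 h(37,90)=(37*31+90)%997=240 h(21,33)=(21*31+33)%997=684 h(73,73)=(73*31+73)%997=342 -> [911, 240, 684, 342]
  L2: h(911,240)=(911*31+240)%997=565 h(684,342)=(684*31+342)%997=609 -> [565, 609]
  L3: h(565,609)=(565*31+609)%997=178 -> [178]
  root=178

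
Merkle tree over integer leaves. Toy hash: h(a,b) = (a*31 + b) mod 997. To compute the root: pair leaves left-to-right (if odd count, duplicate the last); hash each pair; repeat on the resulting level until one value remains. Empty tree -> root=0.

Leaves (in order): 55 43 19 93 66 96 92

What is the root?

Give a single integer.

L0: [55, 43, 19, 93, 66, 96, 92]
L1: h(55,43)=(55*31+43)%997=751 h(19,93)=(19*31+93)%997=682 h(66,96)=(66*31+96)%997=148 h(92,92)=(92*31+92)%997=950 -> [751, 682, 148, 950]
L2: h(751,682)=(751*31+682)%997=35 h(148,950)=(148*31+950)%997=553 -> [35, 553]
L3: h(35,553)=(35*31+553)%997=641 -> [641]

Answer: 641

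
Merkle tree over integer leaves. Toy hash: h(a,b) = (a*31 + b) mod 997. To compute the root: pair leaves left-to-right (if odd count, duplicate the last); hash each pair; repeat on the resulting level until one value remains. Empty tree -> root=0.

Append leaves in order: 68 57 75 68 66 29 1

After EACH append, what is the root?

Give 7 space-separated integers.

Answer: 68 171 722 715 19 829 780

Derivation:
After append 68 (leaves=[68]):
  L0: [68]
  root=68
After append 57 (leaves=[68, 57]):
  L0: [68, 57]
  L1: h(68,57)=(68*31+57)%997=171 -> [171]
  root=171
After append 75 (leaves=[68, 57, 75]):
  L0: [68, 57, 75]
  L1: h(68,57)=(68*31+57)%997=171 h(75,75)=(75*31+75)%997=406 -> [171, 406]
  L2: h(171,406)=(171*31+406)%997=722 -> [722]
  root=722
After append 68 (leaves=[68, 57, 75, 68]):
  L0: [68, 57, 75, 68]
  L1: h(68,57)=(68*31+57)%997=171 h(75,68)=(75*31+68)%997=399 -> [171, 399]
  L2: h(171,399)=(171*31+399)%997=715 -> [715]
  root=715
After append 66 (leaves=[68, 57, 75, 68, 66]):
  L0: [68, 57, 75, 68, 66]
  L1: h(68,57)=(68*31+57)%997=171 h(75,68)=(75*31+68)%997=399 h(66,66)=(66*31+66)%997=118 -> [171, 399, 118]
  L2: h(171,399)=(171*31+399)%997=715 h(118,118)=(118*31+118)%997=785 -> [715, 785]
  L3: h(715,785)=(715*31+785)%997=19 -> [19]
  root=19
After append 29 (leaves=[68, 57, 75, 68, 66, 29]):
  L0: [68, 57, 75, 68, 66, 29]
  L1: h(68,57)=(68*31+57)%997=171 h(75,68)=(75*31+68)%997=399 h(66,29)=(66*31+29)%997=81 -> [171, 399, 81]
  L2: h(171,399)=(171*31+399)%997=715 h(81,81)=(81*31+81)%997=598 -> [715, 598]
  L3: h(715,598)=(715*31+598)%997=829 -> [829]
  root=829
After append 1 (leaves=[68, 57, 75, 68, 66, 29, 1]):
  L0: [68, 57, 75, 68, 66, 29, 1]
  L1: h(68,57)=(68*31+57)%997=171 h(75,68)=(75*31+68)%997=399 h(66,29)=(66*31+29)%997=81 h(1,1)=(1*31+1)%997=32 -> [171, 399, 81, 32]
  L2: h(171,399)=(171*31+399)%997=715 h(81,32)=(81*31+32)%997=549 -> [715, 549]
  L3: h(715,549)=(715*31+549)%997=780 -> [780]
  root=780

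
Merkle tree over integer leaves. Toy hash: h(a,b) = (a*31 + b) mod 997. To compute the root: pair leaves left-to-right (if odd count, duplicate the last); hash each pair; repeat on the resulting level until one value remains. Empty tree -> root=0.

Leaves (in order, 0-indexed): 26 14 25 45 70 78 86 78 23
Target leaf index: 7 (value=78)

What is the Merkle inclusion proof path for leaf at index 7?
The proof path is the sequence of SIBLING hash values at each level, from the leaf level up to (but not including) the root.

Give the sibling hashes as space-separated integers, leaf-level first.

Answer: 86 254 318 929

Derivation:
L0 (leaves): [26, 14, 25, 45, 70, 78, 86, 78, 23], target index=7
L1: h(26,14)=(26*31+14)%997=820 [pair 0] h(25,45)=(25*31+45)%997=820 [pair 1] h(70,78)=(70*31+78)%997=254 [pair 2] h(86,78)=(86*31+78)%997=750 [pair 3] h(23,23)=(23*31+23)%997=736 [pair 4] -> [820, 820, 254, 750, 736]
  Sibling for proof at L0: 86
L2: h(820,820)=(820*31+820)%997=318 [pair 0] h(254,750)=(254*31+750)%997=648 [pair 1] h(736,736)=(736*31+736)%997=621 [pair 2] -> [318, 648, 621]
  Sibling for proof at L1: 254
L3: h(318,648)=(318*31+648)%997=536 [pair 0] h(621,621)=(621*31+621)%997=929 [pair 1] -> [536, 929]
  Sibling for proof at L2: 318
L4: h(536,929)=(536*31+929)%997=596 [pair 0] -> [596]
  Sibling for proof at L3: 929
Root: 596
Proof path (sibling hashes from leaf to root): [86, 254, 318, 929]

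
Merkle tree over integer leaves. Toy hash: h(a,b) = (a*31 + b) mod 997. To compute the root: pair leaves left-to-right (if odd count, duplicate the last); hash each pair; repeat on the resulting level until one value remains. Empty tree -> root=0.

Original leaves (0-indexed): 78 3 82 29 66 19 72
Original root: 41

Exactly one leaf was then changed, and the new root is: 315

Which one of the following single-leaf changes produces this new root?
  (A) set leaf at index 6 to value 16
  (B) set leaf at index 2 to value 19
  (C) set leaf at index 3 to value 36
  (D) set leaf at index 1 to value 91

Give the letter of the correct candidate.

Answer: B

Derivation:
Original leaves: [78, 3, 82, 29, 66, 19, 72]
Target new root: 315
Try each candidate change and compute the resulting root:
Candidate A: set leaf[6] = 16 -> leaves = [78, 3, 82, 29, 66, 19, 16]
  L0: [78, 3, 82, 29, 66, 19, 16]
  L1: h(78,3)=(78*31+3)%997=427 h(82,29)=(82*31+29)%997=577 h(66,19)=(66*31+19)%997=71 h(16,16)=(16*31+16)%997=512 -> [427, 577, 71, 512]
  L2: h(427,577)=(427*31+577)%997=853 h(71,512)=(71*31+512)%997=719 -> [853, 719]
  L3: h(853,719)=(853*31+719)%997=243 -> [243]
  root = 243 != target 315
Candidate B: set leaf[2] = 19 -> leaves = [78, 3, 19, 29, 66, 19, 72]
  L0: [78, 3, 19, 29, 66, 19, 72]
  L1: h(78,3)=(78*31+3)%997=427 h(19,29)=(19*31+29)%997=618 h(66,19)=(66*31+19)%997=71 h(72,72)=(72*31+72)%997=310 -> [427, 618, 71, 310]
  L2: h(427,618)=(427*31+618)%997=894 h(71,310)=(71*31+310)%997=517 -> [894, 517]
  L3: h(894,517)=(894*31+517)%997=315 -> [315]
  root = 315 == target 315  ** MATCH **
Candidate C: set leaf[3] = 36 -> leaves = [78, 3, 82, 36, 66, 19, 72]
  L0: [78, 3, 82, 36, 66, 19, 72]
  L1: h(78,3)=(78*31+3)%997=427 h(82,36)=(82*31+36)%997=584 h(66,19)=(66*31+19)%997=71 h(72,72)=(72*31+72)%997=310 -> [427, 584, 71, 310]
  L2: h(427,584)=(427*31+584)%997=860 h(71,310)=(71*31+310)%997=517 -> [860, 517]
  L3: h(860,517)=(860*31+517)%997=258 -> [258]
  root = 258 != target 315
Candidate D: set leaf[1] = 91 -> leaves = [78, 91, 82, 29, 66, 19, 72]
  L0: [78, 91, 82, 29, 66, 19, 72]
  L1: h(78,91)=(78*31+91)%997=515 h(82,29)=(82*31+29)%997=577 h(66,19)=(66*31+19)%997=71 h(72,72)=(72*31+72)%997=310 -> [515, 577, 71, 310]
  L2: h(515,577)=(515*31+577)%997=590 h(71,310)=(71*31+310)%997=517 -> [590, 517]
  L3: h(590,517)=(590*31+517)%997=861 -> [861]
  root = 861 != target 315
Candidate B produces the target root.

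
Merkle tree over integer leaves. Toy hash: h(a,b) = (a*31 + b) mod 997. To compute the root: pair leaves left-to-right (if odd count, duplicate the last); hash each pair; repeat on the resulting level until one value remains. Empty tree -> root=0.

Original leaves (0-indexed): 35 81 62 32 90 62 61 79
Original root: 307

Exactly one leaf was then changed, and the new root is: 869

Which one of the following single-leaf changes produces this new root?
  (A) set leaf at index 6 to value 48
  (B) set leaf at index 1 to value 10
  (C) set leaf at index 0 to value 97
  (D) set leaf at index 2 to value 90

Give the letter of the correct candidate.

Original leaves: [35, 81, 62, 32, 90, 62, 61, 79]
Target new root: 869
Try each candidate change and compute the resulting root:
Candidate A: set leaf[6] = 48 -> leaves = [35, 81, 62, 32, 90, 62, 48, 79]
  L0: [35, 81, 62, 32, 90, 62, 48, 79]
  L1: h(35,81)=(35*31+81)%997=169 h(62,32)=(62*31+32)%997=957 h(90,62)=(90*31+62)%997=858 h(48,79)=(48*31+79)%997=570 -> [169, 957, 858, 570]
  L2: h(169,957)=(169*31+957)%997=214 h(858,570)=(858*31+570)%997=249 -> [214, 249]
  L3: h(214,249)=(214*31+249)%997=901 -> [901]
  root = 901 != target 869
Candidate B: set leaf[1] = 10 -> leaves = [35, 10, 62, 32, 90, 62, 61, 79]
  L0: [35, 10, 62, 32, 90, 62, 61, 79]
  L1: h(35,10)=(35*31+10)%997=98 h(62,32)=(62*31+32)%997=957 h(90,62)=(90*31+62)%997=858 h(61,79)=(61*31+79)%997=973 -> [98, 957, 858, 973]
  L2: h(98,957)=(98*31+957)%997=7 h(858,973)=(858*31+973)%997=652 -> [7, 652]
  L3: h(7,652)=(7*31+652)%997=869 -> [869]
  root = 869 == target 869  ** MATCH **
Candidate C: set leaf[0] = 97 -> leaves = [97, 81, 62, 32, 90, 62, 61, 79]
  L0: [97, 81, 62, 32, 90, 62, 61, 79]
  L1: h(97,81)=(97*31+81)%997=97 h(62,32)=(62*31+32)%997=957 h(90,62)=(90*31+62)%997=858 h(61,79)=(61*31+79)%997=973 -> [97, 957, 858, 973]
  L2: h(97,957)=(97*31+957)%997=973 h(858,973)=(858*31+973)%997=652 -> [973, 652]
  L3: h(973,652)=(973*31+652)%997=905 -> [905]
  root = 905 != target 869
Candidate D: set leaf[2] = 90 -> leaves = [35, 81, 90, 32, 90, 62, 61, 79]
  L0: [35, 81, 90, 32, 90, 62, 61, 79]
  L1: h(35,81)=(35*31+81)%997=169 h(90,32)=(90*31+32)%997=828 h(90,62)=(90*31+62)%997=858 h(61,79)=(61*31+79)%997=973 -> [169, 828, 858, 973]
  L2: h(169,828)=(169*31+828)%997=85 h(858,973)=(858*31+973)%997=652 -> [85, 652]
  L3: h(85,652)=(85*31+652)%997=296 -> [296]
  root = 296 != target 869
Candidate B produces the target root.

Answer: B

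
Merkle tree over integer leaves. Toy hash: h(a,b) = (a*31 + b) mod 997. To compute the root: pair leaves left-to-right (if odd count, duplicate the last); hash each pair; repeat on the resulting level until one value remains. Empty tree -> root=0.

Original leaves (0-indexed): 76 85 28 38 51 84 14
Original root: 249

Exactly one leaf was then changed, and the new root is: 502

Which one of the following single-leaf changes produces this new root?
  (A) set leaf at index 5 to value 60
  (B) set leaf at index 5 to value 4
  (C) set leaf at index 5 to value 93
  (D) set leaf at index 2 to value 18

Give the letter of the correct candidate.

Original leaves: [76, 85, 28, 38, 51, 84, 14]
Target new root: 502
Try each candidate change and compute the resulting root:
Candidate A: set leaf[5] = 60 -> leaves = [76, 85, 28, 38, 51, 60, 14]
  L0: [76, 85, 28, 38, 51, 60, 14]
  L1: h(76,85)=(76*31+85)%997=447 h(28,38)=(28*31+38)%997=906 h(51,60)=(51*31+60)%997=644 h(14,14)=(14*31+14)%997=448 -> [447, 906, 644, 448]
  L2: h(447,906)=(447*31+906)%997=805 h(644,448)=(644*31+448)%997=472 -> [805, 472]
  L3: h(805,472)=(805*31+472)%997=502 -> [502]
  root = 502 == target 502  ** MATCH **
Candidate B: set leaf[5] = 4 -> leaves = [76, 85, 28, 38, 51, 4, 14]
  L0: [76, 85, 28, 38, 51, 4, 14]
  L1: h(76,85)=(76*31+85)%997=447 h(28,38)=(28*31+38)%997=906 h(51,4)=(51*31+4)%997=588 h(14,14)=(14*31+14)%997=448 -> [447, 906, 588, 448]
  L2: h(447,906)=(447*31+906)%997=805 h(588,448)=(588*31+448)%997=730 -> [805, 730]
  L3: h(805,730)=(805*31+730)%997=760 -> [760]
  root = 760 != target 502
Candidate C: set leaf[5] = 93 -> leaves = [76, 85, 28, 38, 51, 93, 14]
  L0: [76, 85, 28, 38, 51, 93, 14]
  L1: h(76,85)=(76*31+85)%997=447 h(28,38)=(28*31+38)%997=906 h(51,93)=(51*31+93)%997=677 h(14,14)=(14*31+14)%997=448 -> [447, 906, 677, 448]
  L2: h(447,906)=(447*31+906)%997=805 h(677,448)=(677*31+448)%997=498 -> [805, 498]
  L3: h(805,498)=(805*31+498)%997=528 -> [528]
  root = 528 != target 502
Candidate D: set leaf[2] = 18 -> leaves = [76, 85, 18, 38, 51, 84, 14]
  L0: [76, 85, 18, 38, 51, 84, 14]
  L1: h(76,85)=(76*31+85)%997=447 h(18,38)=(18*31+38)%997=596 h(51,84)=(51*31+84)%997=668 h(14,14)=(14*31+14)%997=448 -> [447, 596, 668, 448]
  L2: h(447,596)=(447*31+596)%997=495 h(668,448)=(668*31+448)%997=219 -> [495, 219]
  L3: h(495,219)=(495*31+219)%997=609 -> [609]
  root = 609 != target 502
Candidate A produces the target root.

Answer: A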